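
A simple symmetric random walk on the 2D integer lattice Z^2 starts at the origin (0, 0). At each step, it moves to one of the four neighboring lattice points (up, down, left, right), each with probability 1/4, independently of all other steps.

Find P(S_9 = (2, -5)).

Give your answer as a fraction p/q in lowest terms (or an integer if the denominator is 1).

Answer: 189/65536

Derivation:
Let h be the number of horizontal steps (so 9-h are vertical). To end at (2,-5) need (h+2)/2 right-steps and ((9-h)-5)/2 up-steps.
Sum over h with 2 ≤ h ≤ 4, h ≡ 0 (mod 2), 9-h ≡ 1 (mod 2):
h=2: C(9,2)·C(2,2)·C(7,1) = 36·1·7 = 252
h=4: C(9,4)·C(4,3)·C(5,0) = 126·4·1 = 504
Total favorable: 756
Total paths: 4^9 = 262144
P = 756/262144 = 189/65536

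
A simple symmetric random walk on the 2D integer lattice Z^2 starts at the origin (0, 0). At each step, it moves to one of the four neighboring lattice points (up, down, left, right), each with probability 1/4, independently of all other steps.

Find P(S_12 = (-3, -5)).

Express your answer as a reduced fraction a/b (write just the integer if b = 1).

Answer: 3267/1048576

Derivation:
Let h be the number of horizontal steps (so 12-h are vertical). To end at (-3,-5) need (h-3)/2 right-steps and ((12-h)-5)/2 up-steps.
Sum over h with 3 ≤ h ≤ 7, h ≡ 1 (mod 2), 12-h ≡ 1 (mod 2):
h=3: C(12,3)·C(3,0)·C(9,2) = 220·1·36 = 7920
h=5: C(12,5)·C(5,1)·C(7,1) = 792·5·7 = 27720
h=7: C(12,7)·C(7,2)·C(5,0) = 792·21·1 = 16632
Total favorable: 52272
Total paths: 4^12 = 16777216
P = 52272/16777216 = 3267/1048576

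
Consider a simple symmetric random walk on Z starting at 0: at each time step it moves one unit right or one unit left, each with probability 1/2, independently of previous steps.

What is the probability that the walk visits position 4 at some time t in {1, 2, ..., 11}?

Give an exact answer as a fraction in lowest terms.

Answer: 29/128

Derivation:
Count via complement. Let g(t,s) = #length-t paths at position s with S_1..S_t all ≠ 4.
g(t,s) = g(t-1,s-1) + g(t-1,s+1) for s ≠ 4; g(t,4) = 0.
t=0: g(0,0)=1
t=1: g(1,-1)=1 g(1,1)=1
t=2: g(2,-2)=1 g(2,0)=2 g(2,2)=1
t=3: g(3,-3)=1 g(3,-1)=3 g(3,1)=3 g(3,3)=1
t=4: g(4,-4)=1 g(4,-2)=4 g(4,0)=6 g(4,2)=4
t=5: g(5,-5)=1 g(5,-3)=5 g(5,-1)=10 g(5,1)=10 g(5,3)=4
t=6: g(6,-6)=1 g(6,-4)=6 g(6,-2)=15 g(6,0)=20 g(6,2)=14
t=7: g(7,-7)=1 g(7,-5)=7 g(7,-3)=21 g(7,-1)=35 g(7,1)=34 g(7,3)=14
t=8: g(8,-8)=1 g(8,-6)=8 g(8,-4)=28 g(8,-2)=56 g(8,0)=69 g(8,2)=48
t=9: g(9,-9)=1 g(9,-7)=9 g(9,-5)=36 g(9,-3)=84 g(9,-1)=125 g(9,1)=117 g(9,3)=48
t=10: g(10,-10)=1 g(10,-8)=10 g(10,-6)=45 g(10,-4)=120 g(10,-2)=209 g(10,0)=242 g(10,2)=165
t=11: g(11,-11)=1 g(11,-9)=11 g(11,-7)=55 g(11,-5)=165 g(11,-3)=329 g(11,-1)=451 g(11,1)=407 g(11,3)=165
Paths never hitting 4: Σ_s g(11,s) = 1584
Paths hitting 4: 2^11 - 1584 = 464
P = 464/2048 = 29/128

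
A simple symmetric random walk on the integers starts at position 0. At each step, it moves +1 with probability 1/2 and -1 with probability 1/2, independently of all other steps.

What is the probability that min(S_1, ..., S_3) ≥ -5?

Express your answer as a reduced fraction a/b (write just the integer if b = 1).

Answer: 1

Derivation:
Let f(t,s) = #length-t paths at position s with S_1..S_t all ≥ -5.
f(t,s) = f(t-1,s-1) + f(t-1,s+1) for s ≥ -5; f(t,s) = 0 for s < -5.
t=0: f(0,0)=1
t=1: f(1,-1)=1 f(1,1)=1
t=2: f(2,-2)=1 f(2,0)=2 f(2,2)=1
t=3: f(3,-3)=1 f(3,-1)=3 f(3,1)=3 f(3,3)=1
Σ_s f(3,s) = 8
P = 8/8 = 1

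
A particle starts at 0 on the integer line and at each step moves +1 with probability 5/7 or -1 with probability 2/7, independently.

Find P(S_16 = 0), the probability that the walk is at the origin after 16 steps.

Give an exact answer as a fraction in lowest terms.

To be at 0 after 16 steps: need exactly 8 steps of +1 and 8 of -1.
Number of such sequences: C(16,8) = 12870
Each has probability (5/7)^8 · (2/7)^8 = 100000000/33232930569601
P = 12870 · 100000000/33232930569601 = 1287000000000/33232930569601

Answer: 1287000000000/33232930569601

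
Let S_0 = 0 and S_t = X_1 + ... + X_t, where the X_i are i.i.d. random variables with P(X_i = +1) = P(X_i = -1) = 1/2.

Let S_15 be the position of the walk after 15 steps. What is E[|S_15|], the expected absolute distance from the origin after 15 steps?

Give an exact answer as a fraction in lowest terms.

S_15 takes values m ≡ 1 (mod 2) with |m| ≤ 15; P(S_15=m) = C(15,(15+m)/2)/2^15.
Total paths: 2^15 = 32768
Distribution: P(S=-15)=1/32768, P(S=-13)=15/32768, P(S=-11)=105/32768, P(S=-9)=455/32768, P(S=-7)=1365/32768, P(S=-5)=3003/32768, P(S=-3)=5005/32768, P(S=-1)=6435/32768, P(S=1)=6435/32768, P(S=3)=5005/32768, P(S=5)=3003/32768, P(S=7)=1365/32768, P(S=9)=455/32768, P(S=11)=105/32768, P(S=13)=15/32768, P(S=15)=1/32768
E[|S_15|] = Σ_m |m|·P(S_15=m) = 102960/32768 = 6435/2048

Answer: 6435/2048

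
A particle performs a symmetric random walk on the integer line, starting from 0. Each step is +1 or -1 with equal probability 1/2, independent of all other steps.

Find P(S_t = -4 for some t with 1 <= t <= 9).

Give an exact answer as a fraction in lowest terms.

Answer: 23/128

Derivation:
Count via complement. Let g(t,s) = #length-t paths at position s with S_1..S_t all ≠ -4.
g(t,s) = g(t-1,s-1) + g(t-1,s+1) for s ≠ -4; g(t,-4) = 0.
t=0: g(0,0)=1
t=1: g(1,-1)=1 g(1,1)=1
t=2: g(2,-2)=1 g(2,0)=2 g(2,2)=1
t=3: g(3,-3)=1 g(3,-1)=3 g(3,1)=3 g(3,3)=1
t=4: g(4,-2)=4 g(4,0)=6 g(4,2)=4 g(4,4)=1
t=5: g(5,-3)=4 g(5,-1)=10 g(5,1)=10 g(5,3)=5 g(5,5)=1
t=6: g(6,-2)=14 g(6,0)=20 g(6,2)=15 g(6,4)=6 g(6,6)=1
t=7: g(7,-3)=14 g(7,-1)=34 g(7,1)=35 g(7,3)=21 g(7,5)=7 g(7,7)=1
t=8: g(8,-2)=48 g(8,0)=69 g(8,2)=56 g(8,4)=28 g(8,6)=8 g(8,8)=1
t=9: g(9,-3)=48 g(9,-1)=117 g(9,1)=125 g(9,3)=84 g(9,5)=36 g(9,7)=9 g(9,9)=1
Paths never hitting -4: Σ_s g(9,s) = 420
Paths hitting -4: 2^9 - 420 = 92
P = 92/512 = 23/128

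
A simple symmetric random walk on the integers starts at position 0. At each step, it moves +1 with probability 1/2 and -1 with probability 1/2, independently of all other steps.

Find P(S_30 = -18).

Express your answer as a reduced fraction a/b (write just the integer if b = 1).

To reach position -18 after 30 steps: need 6 steps of +1 and 24 of -1.
Favorable paths: C(30,6) = 593775
Total paths: 2^30 = 1073741824
P = 593775/1073741824 = 593775/1073741824

Answer: 593775/1073741824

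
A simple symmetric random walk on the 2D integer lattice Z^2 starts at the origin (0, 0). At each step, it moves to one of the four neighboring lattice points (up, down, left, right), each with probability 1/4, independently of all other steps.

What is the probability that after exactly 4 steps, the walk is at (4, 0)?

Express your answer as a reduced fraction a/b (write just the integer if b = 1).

Let h be the number of horizontal steps (so 4-h are vertical). To end at (4,0) need (h+4)/2 right-steps and ((4-h)+0)/2 up-steps.
Sum over h with 4 ≤ h ≤ 4, h ≡ 0 (mod 2), 4-h ≡ 0 (mod 2):
h=4: C(4,4)·C(4,4)·C(0,0) = 1·1·1 = 1
Total favorable: 1
Total paths: 4^4 = 256
P = 1/256 = 1/256

Answer: 1/256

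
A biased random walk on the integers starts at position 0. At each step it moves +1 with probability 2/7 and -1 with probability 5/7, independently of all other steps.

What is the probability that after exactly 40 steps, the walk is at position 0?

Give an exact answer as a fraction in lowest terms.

To be at 0 after 40 steps: need exactly 20 steps of +1 and 20 of -1.
Number of such sequences: C(40,20) = 137846528820
Each has probability (2/7)^20 · (5/7)^20 = 100000000000000000000/6366805760909027985741435139224001
P = 137846528820 · 100000000000000000000/6366805760909027985741435139224001 = 1969236126000000000000000000000/909543680129861140820205019889143

Answer: 1969236126000000000000000000000/909543680129861140820205019889143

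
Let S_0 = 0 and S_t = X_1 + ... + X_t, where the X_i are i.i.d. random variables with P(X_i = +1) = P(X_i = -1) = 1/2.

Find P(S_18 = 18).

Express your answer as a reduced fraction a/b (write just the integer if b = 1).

To reach position 18 after 18 steps: need 18 steps of +1 and 0 of -1.
Favorable paths: C(18,18) = 1
Total paths: 2^18 = 262144
P = 1/262144 = 1/262144

Answer: 1/262144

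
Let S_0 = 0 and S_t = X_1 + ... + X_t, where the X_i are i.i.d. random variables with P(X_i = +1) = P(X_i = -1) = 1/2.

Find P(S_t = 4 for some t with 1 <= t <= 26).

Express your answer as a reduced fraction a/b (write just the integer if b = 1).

Count via complement. Let g(t,s) = #length-t paths at position s with S_1..S_t all ≠ 4.
g(t,s) = g(t-1,s-1) + g(t-1,s+1) for s ≠ 4; g(t,4) = 0.
t=0: g(0,0)=1
t=1: g(1,-1)=1 g(1,1)=1
t=2: g(2,-2)=1 g(2,0)=2 g(2,2)=1
t=3: g(3,-3)=1 g(3,-1)=3 g(3,1)=3 g(3,3)=1
t=4: g(4,-4)=1 g(4,-2)=4 g(4,0)=6 g(4,2)=4
t=5: g(5,-5)=1 g(5,-3)=5 g(5,-1)=10 g(5,1)=10 g(5,3)=4
t=6: g(6,-6)=1 g(6,-4)=6 g(6,-2)=15 g(6,0)=20 g(6,2)=14
t=7: g(7,-7)=1 g(7,-5)=7 g(7,-3)=21 g(7,-1)=35 g(7,1)=34 g(7,3)=14
t=8: g(8,-8)=1 g(8,-6)=8 g(8,-4)=28 g(8,-2)=56 g(8,0)=69 g(8,2)=48
t=9: g(9,-9)=1 g(9,-7)=9 g(9,-5)=36 g(9,-3)=84 g(9,-1)=125 g(9,1)=117 g(9,3)=48
t=10: g(10,-10)=1 g(10,-8)=10 g(10,-6)=45 g(10,-4)=120 g(10,-2)=209 g(10,0)=242 g(10,2)=165
t=11: g(11,-11)=1 g(11,-9)=11 g(11,-7)=55 g(11,-5)=165 g(11,-3)=329 g(11,-1)=451 g(11,1)=407 g(11,3)=165
t=12: g(12,-12)=1 g(12,-10)=12 g(12,-8)=66 g(12,-6)=220 g(12,-4)=494 g(12,-2)=780 g(12,0)=858 g(12,2)=572
t=13: g(13,-13)=1 g(13,-11)=13 g(13,-9)=78 g(13,-7)=286 g(13,-5)=714 g(13,-3)=1274 g(13,-1)=1638 g(13,1)=1430 g(13,3)=572
t=14: g(14,-14)=1 g(14,-12)=14 g(14,-10)=91 g(14,-8)=364 g(14,-6)=1000 g(14,-4)=1988 g(14,-2)=2912 g(14,0)=3068 g(14,2)=2002
t=15: g(15,-15)=1 g(15,-13)=15 g(15,-11)=105 g(15,-9)=455 g(15,-7)=1364 g(15,-5)=2988 g(15,-3)=4900 g(15,-1)=5980 g(15,1)=5070 g(15,3)=2002
t=16: g(16,-16)=1 g(16,-14)=16 g(16,-12)=120 g(16,-10)=560 g(16,-8)=1819 g(16,-6)=4352 g(16,-4)=7888 g(16,-2)=10880 g(16,0)=11050 g(16,2)=7072
t=17: g(17,-17)=1 g(17,-15)=17 g(17,-13)=136 g(17,-11)=680 g(17,-9)=2379 g(17,-7)=6171 g(17,-5)=12240 g(17,-3)=18768 g(17,-1)=21930 g(17,1)=18122 g(17,3)=7072
t=18: g(18,-18)=1 g(18,-16)=18 g(18,-14)=153 g(18,-12)=816 g(18,-10)=3059 g(18,-8)=8550 g(18,-6)=18411 g(18,-4)=31008 g(18,-2)=40698 g(18,0)=40052 g(18,2)=25194
t=19: g(19,-19)=1 g(19,-17)=19 g(19,-15)=171 g(19,-13)=969 g(19,-11)=3875 g(19,-9)=11609 g(19,-7)=26961 g(19,-5)=49419 g(19,-3)=71706 g(19,-1)=80750 g(19,1)=65246 g(19,3)=25194
t=20: g(20,-20)=1 g(20,-18)=20 g(20,-16)=190 g(20,-14)=1140 g(20,-12)=4844 g(20,-10)=15484 g(20,-8)=38570 g(20,-6)=76380 g(20,-4)=121125 g(20,-2)=152456 g(20,0)=145996 g(20,2)=90440
t=21: g(21,-21)=1 g(21,-19)=21 g(21,-17)=210 g(21,-15)=1330 g(21,-13)=5984 g(21,-11)=20328 g(21,-9)=54054 g(21,-7)=114950 g(21,-5)=197505 g(21,-3)=273581 g(21,-1)=298452 g(21,1)=236436 g(21,3)=90440
t=22: g(22,-22)=1 g(22,-20)=22 g(22,-18)=231 g(22,-16)=1540 g(22,-14)=7314 g(22,-12)=26312 g(22,-10)=74382 g(22,-8)=169004 g(22,-6)=312455 g(22,-4)=471086 g(22,-2)=572033 g(22,0)=534888 g(22,2)=326876
t=23: g(23,-23)=1 g(23,-21)=23 g(23,-19)=253 g(23,-17)=1771 g(23,-15)=8854 g(23,-13)=33626 g(23,-11)=100694 g(23,-9)=243386 g(23,-7)=481459 g(23,-5)=783541 g(23,-3)=1043119 g(23,-1)=1106921 g(23,1)=861764 g(23,3)=326876
t=24: g(24,-24)=1 g(24,-22)=24 g(24,-20)=276 g(24,-18)=2024 g(24,-16)=10625 g(24,-14)=42480 g(24,-12)=134320 g(24,-10)=344080 g(24,-8)=724845 g(24,-6)=1265000 g(24,-4)=1826660 g(24,-2)=2150040 g(24,0)=1968685 g(24,2)=1188640
t=25: g(25,-25)=1 g(25,-23)=25 g(25,-21)=300 g(25,-19)=2300 g(25,-17)=12649 g(25,-15)=53105 g(25,-13)=176800 g(25,-11)=478400 g(25,-9)=1068925 g(25,-7)=1989845 g(25,-5)=3091660 g(25,-3)=3976700 g(25,-1)=4118725 g(25,1)=3157325 g(25,3)=1188640
t=26: g(26,-26)=1 g(26,-24)=26 g(26,-22)=325 g(26,-20)=2600 g(26,-18)=14949 g(26,-16)=65754 g(26,-14)=229905 g(26,-12)=655200 g(26,-10)=1547325 g(26,-8)=3058770 g(26,-6)=5081505 g(26,-4)=7068360 g(26,-2)=8095425 g(26,0)=7276050 g(26,2)=4345965
Paths never hitting 4: Σ_s g(26,s) = 37442160
Paths hitting 4: 2^26 - 37442160 = 29666704
P = 29666704/67108864 = 1854169/4194304

Answer: 1854169/4194304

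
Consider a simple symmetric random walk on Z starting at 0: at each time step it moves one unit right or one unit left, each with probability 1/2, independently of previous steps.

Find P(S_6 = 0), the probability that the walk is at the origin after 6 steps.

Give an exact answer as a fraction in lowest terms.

Answer: 5/16

Derivation:
To return to 0 after 6 steps: need exactly 3 steps of +1 and 3 of -1.
Favorable paths: C(6,3) = 20
Total paths: 2^6 = 64
P = 20/64 = 5/16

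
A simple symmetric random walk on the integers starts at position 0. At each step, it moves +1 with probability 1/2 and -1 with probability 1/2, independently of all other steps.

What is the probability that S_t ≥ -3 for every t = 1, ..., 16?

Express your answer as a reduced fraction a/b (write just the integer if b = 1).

Let f(t,s) = #length-t paths at position s with S_1..S_t all ≥ -3.
f(t,s) = f(t-1,s-1) + f(t-1,s+1) for s ≥ -3; f(t,s) = 0 for s < -3.
t=0: f(0,0)=1
t=1: f(1,-1)=1 f(1,1)=1
t=2: f(2,-2)=1 f(2,0)=2 f(2,2)=1
t=3: f(3,-3)=1 f(3,-1)=3 f(3,1)=3 f(3,3)=1
t=4: f(4,-2)=4 f(4,0)=6 f(4,2)=4 f(4,4)=1
t=5: f(5,-3)=4 f(5,-1)=10 f(5,1)=10 f(5,3)=5 f(5,5)=1
t=6: f(6,-2)=14 f(6,0)=20 f(6,2)=15 f(6,4)=6 f(6,6)=1
t=7: f(7,-3)=14 f(7,-1)=34 f(7,1)=35 f(7,3)=21 f(7,5)=7 f(7,7)=1
t=8: f(8,-2)=48 f(8,0)=69 f(8,2)=56 f(8,4)=28 f(8,6)=8 f(8,8)=1
t=9: f(9,-3)=48 f(9,-1)=117 f(9,1)=125 f(9,3)=84 f(9,5)=36 f(9,7)=9 f(9,9)=1
t=10: f(10,-2)=165 f(10,0)=242 f(10,2)=209 f(10,4)=120 f(10,6)=45 f(10,8)=10 f(10,10)=1
t=11: f(11,-3)=165 f(11,-1)=407 f(11,1)=451 f(11,3)=329 f(11,5)=165 f(11,7)=55 f(11,9)=11 f(11,11)=1
t=12: f(12,-2)=572 f(12,0)=858 f(12,2)=780 f(12,4)=494 f(12,6)=220 f(12,8)=66 f(12,10)=12 f(12,12)=1
t=13: f(13,-3)=572 f(13,-1)=1430 f(13,1)=1638 f(13,3)=1274 f(13,5)=714 f(13,7)=286 f(13,9)=78 f(13,11)=13 f(13,13)=1
t=14: f(14,-2)=2002 f(14,0)=3068 f(14,2)=2912 f(14,4)=1988 f(14,6)=1000 f(14,8)=364 f(14,10)=91 f(14,12)=14 f(14,14)=1
t=15: f(15,-3)=2002 f(15,-1)=5070 f(15,1)=5980 f(15,3)=4900 f(15,5)=2988 f(15,7)=1364 f(15,9)=455 f(15,11)=105 f(15,13)=15 f(15,15)=1
t=16: f(16,-2)=7072 f(16,0)=11050 f(16,2)=10880 f(16,4)=7888 f(16,6)=4352 f(16,8)=1819 f(16,10)=560 f(16,12)=120 f(16,14)=16 f(16,16)=1
Σ_s f(16,s) = 43758
P = 43758/65536 = 21879/32768

Answer: 21879/32768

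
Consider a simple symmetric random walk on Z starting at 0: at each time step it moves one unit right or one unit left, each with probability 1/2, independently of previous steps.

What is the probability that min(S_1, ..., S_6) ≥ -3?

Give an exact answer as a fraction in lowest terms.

Let f(t,s) = #length-t paths at position s with S_1..S_t all ≥ -3.
f(t,s) = f(t-1,s-1) + f(t-1,s+1) for s ≥ -3; f(t,s) = 0 for s < -3.
t=0: f(0,0)=1
t=1: f(1,-1)=1 f(1,1)=1
t=2: f(2,-2)=1 f(2,0)=2 f(2,2)=1
t=3: f(3,-3)=1 f(3,-1)=3 f(3,1)=3 f(3,3)=1
t=4: f(4,-2)=4 f(4,0)=6 f(4,2)=4 f(4,4)=1
t=5: f(5,-3)=4 f(5,-1)=10 f(5,1)=10 f(5,3)=5 f(5,5)=1
t=6: f(6,-2)=14 f(6,0)=20 f(6,2)=15 f(6,4)=6 f(6,6)=1
Σ_s f(6,s) = 56
P = 56/64 = 7/8

Answer: 7/8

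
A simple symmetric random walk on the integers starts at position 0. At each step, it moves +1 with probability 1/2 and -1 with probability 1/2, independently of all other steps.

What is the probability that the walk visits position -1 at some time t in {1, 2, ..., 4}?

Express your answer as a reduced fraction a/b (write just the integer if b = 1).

Answer: 5/8

Derivation:
Count via complement. Let g(t,s) = #length-t paths at position s with S_1..S_t all ≠ -1.
g(t,s) = g(t-1,s-1) + g(t-1,s+1) for s ≠ -1; g(t,-1) = 0.
t=0: g(0,0)=1
t=1: g(1,1)=1
t=2: g(2,0)=1 g(2,2)=1
t=3: g(3,1)=2 g(3,3)=1
t=4: g(4,0)=2 g(4,2)=3 g(4,4)=1
Paths never hitting -1: Σ_s g(4,s) = 6
Paths hitting -1: 2^4 - 6 = 10
P = 10/16 = 5/8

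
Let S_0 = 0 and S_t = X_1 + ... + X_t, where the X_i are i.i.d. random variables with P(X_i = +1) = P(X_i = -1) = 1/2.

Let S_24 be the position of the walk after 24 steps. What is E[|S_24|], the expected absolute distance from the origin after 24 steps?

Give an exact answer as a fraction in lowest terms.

S_24 takes values m ≡ 0 (mod 2) with |m| ≤ 24; P(S_24=m) = C(24,(24+m)/2)/2^24.
Total paths: 2^24 = 16777216
Distribution: P(S=-24)=1/16777216, P(S=-22)=24/16777216, P(S=-20)=276/16777216, P(S=-18)=2024/16777216, P(S=-16)=10626/16777216, P(S=-14)=42504/16777216, P(S=-12)=134596/16777216, P(S=-10)=346104/16777216, P(S=-8)=735471/16777216, P(S=-6)=1307504/16777216, P(S=-4)=1961256/16777216, P(S=-2)=2496144/16777216, P(S=0)=2704156/16777216, P(S=2)=2496144/16777216, P(S=4)=1961256/16777216, P(S=6)=1307504/16777216, P(S=8)=735471/16777216, P(S=10)=346104/16777216, P(S=12)=134596/16777216, P(S=14)=42504/16777216, P(S=16)=10626/16777216, P(S=18)=2024/16777216, P(S=20)=276/16777216, P(S=22)=24/16777216, P(S=24)=1/16777216
E[|S_24|] = Σ_m |m|·P(S_24=m) = 64899744/16777216 = 2028117/524288

Answer: 2028117/524288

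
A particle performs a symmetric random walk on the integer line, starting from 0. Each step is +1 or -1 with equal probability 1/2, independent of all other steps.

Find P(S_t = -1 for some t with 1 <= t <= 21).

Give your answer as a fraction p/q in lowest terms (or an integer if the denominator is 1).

Count via complement. Let g(t,s) = #length-t paths at position s with S_1..S_t all ≠ -1.
g(t,s) = g(t-1,s-1) + g(t-1,s+1) for s ≠ -1; g(t,-1) = 0.
t=0: g(0,0)=1
t=1: g(1,1)=1
t=2: g(2,0)=1 g(2,2)=1
t=3: g(3,1)=2 g(3,3)=1
t=4: g(4,0)=2 g(4,2)=3 g(4,4)=1
t=5: g(5,1)=5 g(5,3)=4 g(5,5)=1
t=6: g(6,0)=5 g(6,2)=9 g(6,4)=5 g(6,6)=1
t=7: g(7,1)=14 g(7,3)=14 g(7,5)=6 g(7,7)=1
t=8: g(8,0)=14 g(8,2)=28 g(8,4)=20 g(8,6)=7 g(8,8)=1
t=9: g(9,1)=42 g(9,3)=48 g(9,5)=27 g(9,7)=8 g(9,9)=1
t=10: g(10,0)=42 g(10,2)=90 g(10,4)=75 g(10,6)=35 g(10,8)=9 g(10,10)=1
t=11: g(11,1)=132 g(11,3)=165 g(11,5)=110 g(11,7)=44 g(11,9)=10 g(11,11)=1
t=12: g(12,0)=132 g(12,2)=297 g(12,4)=275 g(12,6)=154 g(12,8)=54 g(12,10)=11 g(12,12)=1
t=13: g(13,1)=429 g(13,3)=572 g(13,5)=429 g(13,7)=208 g(13,9)=65 g(13,11)=12 g(13,13)=1
t=14: g(14,0)=429 g(14,2)=1001 g(14,4)=1001 g(14,6)=637 g(14,8)=273 g(14,10)=77 g(14,12)=13 g(14,14)=1
t=15: g(15,1)=1430 g(15,3)=2002 g(15,5)=1638 g(15,7)=910 g(15,9)=350 g(15,11)=90 g(15,13)=14 g(15,15)=1
t=16: g(16,0)=1430 g(16,2)=3432 g(16,4)=3640 g(16,6)=2548 g(16,8)=1260 g(16,10)=440 g(16,12)=104 g(16,14)=15 g(16,16)=1
t=17: g(17,1)=4862 g(17,3)=7072 g(17,5)=6188 g(17,7)=3808 g(17,9)=1700 g(17,11)=544 g(17,13)=119 g(17,15)=16 g(17,17)=1
t=18: g(18,0)=4862 g(18,2)=11934 g(18,4)=13260 g(18,6)=9996 g(18,8)=5508 g(18,10)=2244 g(18,12)=663 g(18,14)=135 g(18,16)=17 g(18,18)=1
t=19: g(19,1)=16796 g(19,3)=25194 g(19,5)=23256 g(19,7)=15504 g(19,9)=7752 g(19,11)=2907 g(19,13)=798 g(19,15)=152 g(19,17)=18 g(19,19)=1
t=20: g(20,0)=16796 g(20,2)=41990 g(20,4)=48450 g(20,6)=38760 g(20,8)=23256 g(20,10)=10659 g(20,12)=3705 g(20,14)=950 g(20,16)=170 g(20,18)=19 g(20,20)=1
t=21: g(21,1)=58786 g(21,3)=90440 g(21,5)=87210 g(21,7)=62016 g(21,9)=33915 g(21,11)=14364 g(21,13)=4655 g(21,15)=1120 g(21,17)=189 g(21,19)=20 g(21,21)=1
Paths never hitting -1: Σ_s g(21,s) = 352716
Paths hitting -1: 2^21 - 352716 = 1744436
P = 1744436/2097152 = 436109/524288

Answer: 436109/524288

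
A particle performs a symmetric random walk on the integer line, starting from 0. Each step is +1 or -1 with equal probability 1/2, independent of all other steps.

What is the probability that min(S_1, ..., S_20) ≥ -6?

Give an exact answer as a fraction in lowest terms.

Answer: 115957/131072

Derivation:
Let f(t,s) = #length-t paths at position s with S_1..S_t all ≥ -6.
f(t,s) = f(t-1,s-1) + f(t-1,s+1) for s ≥ -6; f(t,s) = 0 for s < -6.
t=0: f(0,0)=1
t=1: f(1,-1)=1 f(1,1)=1
t=2: f(2,-2)=1 f(2,0)=2 f(2,2)=1
t=3: f(3,-3)=1 f(3,-1)=3 f(3,1)=3 f(3,3)=1
t=4: f(4,-4)=1 f(4,-2)=4 f(4,0)=6 f(4,2)=4 f(4,4)=1
t=5: f(5,-5)=1 f(5,-3)=5 f(5,-1)=10 f(5,1)=10 f(5,3)=5 f(5,5)=1
t=6: f(6,-6)=1 f(6,-4)=6 f(6,-2)=15 f(6,0)=20 f(6,2)=15 f(6,4)=6 f(6,6)=1
t=7: f(7,-5)=7 f(7,-3)=21 f(7,-1)=35 f(7,1)=35 f(7,3)=21 f(7,5)=7 f(7,7)=1
t=8: f(8,-6)=7 f(8,-4)=28 f(8,-2)=56 f(8,0)=70 f(8,2)=56 f(8,4)=28 f(8,6)=8 f(8,8)=1
t=9: f(9,-5)=35 f(9,-3)=84 f(9,-1)=126 f(9,1)=126 f(9,3)=84 f(9,5)=36 f(9,7)=9 f(9,9)=1
t=10: f(10,-6)=35 f(10,-4)=119 f(10,-2)=210 f(10,0)=252 f(10,2)=210 f(10,4)=120 f(10,6)=45 f(10,8)=10 f(10,10)=1
t=11: f(11,-5)=154 f(11,-3)=329 f(11,-1)=462 f(11,1)=462 f(11,3)=330 f(11,5)=165 f(11,7)=55 f(11,9)=11 f(11,11)=1
t=12: f(12,-6)=154 f(12,-4)=483 f(12,-2)=791 f(12,0)=924 f(12,2)=792 f(12,4)=495 f(12,6)=220 f(12,8)=66 f(12,10)=12 f(12,12)=1
t=13: f(13,-5)=637 f(13,-3)=1274 f(13,-1)=1715 f(13,1)=1716 f(13,3)=1287 f(13,5)=715 f(13,7)=286 f(13,9)=78 f(13,11)=13 f(13,13)=1
t=14: f(14,-6)=637 f(14,-4)=1911 f(14,-2)=2989 f(14,0)=3431 f(14,2)=3003 f(14,4)=2002 f(14,6)=1001 f(14,8)=364 f(14,10)=91 f(14,12)=14 f(14,14)=1
t=15: f(15,-5)=2548 f(15,-3)=4900 f(15,-1)=6420 f(15,1)=6434 f(15,3)=5005 f(15,5)=3003 f(15,7)=1365 f(15,9)=455 f(15,11)=105 f(15,13)=15 f(15,15)=1
t=16: f(16,-6)=2548 f(16,-4)=7448 f(16,-2)=11320 f(16,0)=12854 f(16,2)=11439 f(16,4)=8008 f(16,6)=4368 f(16,8)=1820 f(16,10)=560 f(16,12)=120 f(16,14)=16 f(16,16)=1
t=17: f(17,-5)=9996 f(17,-3)=18768 f(17,-1)=24174 f(17,1)=24293 f(17,3)=19447 f(17,5)=12376 f(17,7)=6188 f(17,9)=2380 f(17,11)=680 f(17,13)=136 f(17,15)=17 f(17,17)=1
t=18: f(18,-6)=9996 f(18,-4)=28764 f(18,-2)=42942 f(18,0)=48467 f(18,2)=43740 f(18,4)=31823 f(18,6)=18564 f(18,8)=8568 f(18,10)=3060 f(18,12)=816 f(18,14)=153 f(18,16)=18 f(18,18)=1
t=19: f(19,-5)=38760 f(19,-3)=71706 f(19,-1)=91409 f(19,1)=92207 f(19,3)=75563 f(19,5)=50387 f(19,7)=27132 f(19,9)=11628 f(19,11)=3876 f(19,13)=969 f(19,15)=171 f(19,17)=19 f(19,19)=1
t=20: f(20,-6)=38760 f(20,-4)=110466 f(20,-2)=163115 f(20,0)=183616 f(20,2)=167770 f(20,4)=125950 f(20,6)=77519 f(20,8)=38760 f(20,10)=15504 f(20,12)=4845 f(20,14)=1140 f(20,16)=190 f(20,18)=20 f(20,20)=1
Σ_s f(20,s) = 927656
P = 927656/1048576 = 115957/131072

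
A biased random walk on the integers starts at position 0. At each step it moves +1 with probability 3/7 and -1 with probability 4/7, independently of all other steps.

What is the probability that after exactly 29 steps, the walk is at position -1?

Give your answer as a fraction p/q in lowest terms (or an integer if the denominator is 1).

Answer: 398316496206055404994560/3219905755813179726837607

Derivation:
To reach position -1 after 29 steps: need 14 steps of +1 and 15 steps of -1.
Number of such sequences: C(29,14) = 77558760
Each has probability (3/7)^14 · (4/7)^15 = 5135673858195456/3219905755813179726837607
P = 77558760 · 5135673858195456/3219905755813179726837607 = 398316496206055404994560/3219905755813179726837607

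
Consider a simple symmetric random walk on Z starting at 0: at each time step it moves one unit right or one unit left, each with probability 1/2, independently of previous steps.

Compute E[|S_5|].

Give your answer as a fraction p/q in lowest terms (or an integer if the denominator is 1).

S_5 takes values m ≡ 1 (mod 2) with |m| ≤ 5; P(S_5=m) = C(5,(5+m)/2)/2^5.
Total paths: 2^5 = 32
Distribution: P(S=-5)=1/32, P(S=-3)=5/32, P(S=-1)=10/32, P(S=1)=10/32, P(S=3)=5/32, P(S=5)=1/32
E[|S_5|] = Σ_m |m|·P(S_5=m) = 60/32 = 15/8

Answer: 15/8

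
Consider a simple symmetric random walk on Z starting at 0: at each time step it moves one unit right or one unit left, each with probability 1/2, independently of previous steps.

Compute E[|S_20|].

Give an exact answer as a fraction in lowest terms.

Answer: 230945/65536

Derivation:
S_20 takes values m ≡ 0 (mod 2) with |m| ≤ 20; P(S_20=m) = C(20,(20+m)/2)/2^20.
Total paths: 2^20 = 1048576
Distribution: P(S=-20)=1/1048576, P(S=-18)=20/1048576, P(S=-16)=190/1048576, P(S=-14)=1140/1048576, P(S=-12)=4845/1048576, P(S=-10)=15504/1048576, P(S=-8)=38760/1048576, P(S=-6)=77520/1048576, P(S=-4)=125970/1048576, P(S=-2)=167960/1048576, P(S=0)=184756/1048576, P(S=2)=167960/1048576, P(S=4)=125970/1048576, P(S=6)=77520/1048576, P(S=8)=38760/1048576, P(S=10)=15504/1048576, P(S=12)=4845/1048576, P(S=14)=1140/1048576, P(S=16)=190/1048576, P(S=18)=20/1048576, P(S=20)=1/1048576
E[|S_20|] = Σ_m |m|·P(S_20=m) = 3695120/1048576 = 230945/65536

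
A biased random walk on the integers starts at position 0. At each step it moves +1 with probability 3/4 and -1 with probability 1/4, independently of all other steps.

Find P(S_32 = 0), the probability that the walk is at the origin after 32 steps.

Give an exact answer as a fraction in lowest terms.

Answer: 12937269923450595/9223372036854775808

Derivation:
To be at 0 after 32 steps: need exactly 16 steps of +1 and 16 of -1.
Number of such sequences: C(32,16) = 601080390
Each has probability (3/4)^16 · (1/4)^16 = 43046721/18446744073709551616
P = 601080390 · 43046721/18446744073709551616 = 12937269923450595/9223372036854775808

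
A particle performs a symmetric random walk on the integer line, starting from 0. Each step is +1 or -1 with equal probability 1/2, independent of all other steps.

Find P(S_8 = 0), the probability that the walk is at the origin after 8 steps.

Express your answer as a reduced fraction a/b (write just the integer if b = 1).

To return to 0 after 8 steps: need exactly 4 steps of +1 and 4 of -1.
Favorable paths: C(8,4) = 70
Total paths: 2^8 = 256
P = 70/256 = 35/128

Answer: 35/128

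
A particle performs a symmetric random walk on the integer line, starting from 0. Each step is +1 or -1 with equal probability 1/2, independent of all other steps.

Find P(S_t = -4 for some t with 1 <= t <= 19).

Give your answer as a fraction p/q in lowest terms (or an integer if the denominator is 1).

Count via complement. Let g(t,s) = #length-t paths at position s with S_1..S_t all ≠ -4.
g(t,s) = g(t-1,s-1) + g(t-1,s+1) for s ≠ -4; g(t,-4) = 0.
t=0: g(0,0)=1
t=1: g(1,-1)=1 g(1,1)=1
t=2: g(2,-2)=1 g(2,0)=2 g(2,2)=1
t=3: g(3,-3)=1 g(3,-1)=3 g(3,1)=3 g(3,3)=1
t=4: g(4,-2)=4 g(4,0)=6 g(4,2)=4 g(4,4)=1
t=5: g(5,-3)=4 g(5,-1)=10 g(5,1)=10 g(5,3)=5 g(5,5)=1
t=6: g(6,-2)=14 g(6,0)=20 g(6,2)=15 g(6,4)=6 g(6,6)=1
t=7: g(7,-3)=14 g(7,-1)=34 g(7,1)=35 g(7,3)=21 g(7,5)=7 g(7,7)=1
t=8: g(8,-2)=48 g(8,0)=69 g(8,2)=56 g(8,4)=28 g(8,6)=8 g(8,8)=1
t=9: g(9,-3)=48 g(9,-1)=117 g(9,1)=125 g(9,3)=84 g(9,5)=36 g(9,7)=9 g(9,9)=1
t=10: g(10,-2)=165 g(10,0)=242 g(10,2)=209 g(10,4)=120 g(10,6)=45 g(10,8)=10 g(10,10)=1
t=11: g(11,-3)=165 g(11,-1)=407 g(11,1)=451 g(11,3)=329 g(11,5)=165 g(11,7)=55 g(11,9)=11 g(11,11)=1
t=12: g(12,-2)=572 g(12,0)=858 g(12,2)=780 g(12,4)=494 g(12,6)=220 g(12,8)=66 g(12,10)=12 g(12,12)=1
t=13: g(13,-3)=572 g(13,-1)=1430 g(13,1)=1638 g(13,3)=1274 g(13,5)=714 g(13,7)=286 g(13,9)=78 g(13,11)=13 g(13,13)=1
t=14: g(14,-2)=2002 g(14,0)=3068 g(14,2)=2912 g(14,4)=1988 g(14,6)=1000 g(14,8)=364 g(14,10)=91 g(14,12)=14 g(14,14)=1
t=15: g(15,-3)=2002 g(15,-1)=5070 g(15,1)=5980 g(15,3)=4900 g(15,5)=2988 g(15,7)=1364 g(15,9)=455 g(15,11)=105 g(15,13)=15 g(15,15)=1
t=16: g(16,-2)=7072 g(16,0)=11050 g(16,2)=10880 g(16,4)=7888 g(16,6)=4352 g(16,8)=1819 g(16,10)=560 g(16,12)=120 g(16,14)=16 g(16,16)=1
t=17: g(17,-3)=7072 g(17,-1)=18122 g(17,1)=21930 g(17,3)=18768 g(17,5)=12240 g(17,7)=6171 g(17,9)=2379 g(17,11)=680 g(17,13)=136 g(17,15)=17 g(17,17)=1
t=18: g(18,-2)=25194 g(18,0)=40052 g(18,2)=40698 g(18,4)=31008 g(18,6)=18411 g(18,8)=8550 g(18,10)=3059 g(18,12)=816 g(18,14)=153 g(18,16)=18 g(18,18)=1
t=19: g(19,-3)=25194 g(19,-1)=65246 g(19,1)=80750 g(19,3)=71706 g(19,5)=49419 g(19,7)=26961 g(19,9)=11609 g(19,11)=3875 g(19,13)=969 g(19,15)=171 g(19,17)=19 g(19,19)=1
Paths never hitting -4: Σ_s g(19,s) = 335920
Paths hitting -4: 2^19 - 335920 = 188368
P = 188368/524288 = 11773/32768

Answer: 11773/32768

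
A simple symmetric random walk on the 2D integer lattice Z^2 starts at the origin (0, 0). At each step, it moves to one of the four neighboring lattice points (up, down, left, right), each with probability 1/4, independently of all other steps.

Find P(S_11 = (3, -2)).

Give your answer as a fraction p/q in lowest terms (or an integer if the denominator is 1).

Let h be the number of horizontal steps (so 11-h are vertical). To end at (3,-2) need (h+3)/2 right-steps and ((11-h)-2)/2 up-steps.
Sum over h with 3 ≤ h ≤ 9, h ≡ 1 (mod 2), 11-h ≡ 0 (mod 2):
h=3: C(11,3)·C(3,3)·C(8,3) = 165·1·56 = 9240
h=5: C(11,5)·C(5,4)·C(6,2) = 462·5·15 = 34650
h=7: C(11,7)·C(7,5)·C(4,1) = 330·21·4 = 27720
h=9: C(11,9)·C(9,6)·C(2,0) = 55·84·1 = 4620
Total favorable: 76230
Total paths: 4^11 = 4194304
P = 76230/4194304 = 38115/2097152

Answer: 38115/2097152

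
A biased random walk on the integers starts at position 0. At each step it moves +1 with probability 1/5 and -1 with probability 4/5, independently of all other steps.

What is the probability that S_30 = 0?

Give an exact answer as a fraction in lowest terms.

Answer: 33311233771831296/186264514923095703125

Derivation:
To be at 0 after 30 steps: need exactly 15 steps of +1 and 15 of -1.
Number of such sequences: C(30,15) = 155117520
Each has probability (1/5)^15 · (4/5)^15 = 1073741824/931322574615478515625
P = 155117520 · 1073741824/931322574615478515625 = 33311233771831296/186264514923095703125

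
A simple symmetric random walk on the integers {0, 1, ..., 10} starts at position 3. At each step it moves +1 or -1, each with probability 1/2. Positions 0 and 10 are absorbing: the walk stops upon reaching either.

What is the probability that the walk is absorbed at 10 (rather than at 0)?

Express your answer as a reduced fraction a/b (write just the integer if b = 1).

Symmetric walk (p = 1/2): the harmonic-function argument gives P(hit 10 before 0 | start at 3) = a/N.
P = 3/10 = 3/10

Answer: 3/10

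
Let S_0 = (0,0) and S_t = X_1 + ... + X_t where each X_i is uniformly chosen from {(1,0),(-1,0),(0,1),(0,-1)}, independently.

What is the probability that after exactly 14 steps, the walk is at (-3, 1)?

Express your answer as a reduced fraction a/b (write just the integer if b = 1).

Let h be the number of horizontal steps (so 14-h are vertical). To end at (-3,1) need (h-3)/2 right-steps and ((14-h)+1)/2 up-steps.
Sum over h with 3 ≤ h ≤ 13, h ≡ 1 (mod 2), 14-h ≡ 1 (mod 2):
h=3: C(14,3)·C(3,0)·C(11,6) = 364·1·462 = 168168
h=5: C(14,5)·C(5,1)·C(9,5) = 2002·5·126 = 1261260
h=7: C(14,7)·C(7,2)·C(7,4) = 3432·21·35 = 2522520
h=9: C(14,9)·C(9,3)·C(5,3) = 2002·84·10 = 1681680
h=11: C(14,11)·C(11,4)·C(3,2) = 364·330·3 = 360360
h=13: C(14,13)·C(13,5)·C(1,1) = 14·1287·1 = 18018
Total favorable: 6012006
Total paths: 4^14 = 268435456
P = 6012006/268435456 = 3006003/134217728

Answer: 3006003/134217728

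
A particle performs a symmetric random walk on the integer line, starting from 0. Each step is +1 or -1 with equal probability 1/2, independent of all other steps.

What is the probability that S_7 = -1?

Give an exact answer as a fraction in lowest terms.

Answer: 35/128

Derivation:
To reach position -1 after 7 steps: need 3 steps of +1 and 4 of -1.
Favorable paths: C(7,3) = 35
Total paths: 2^7 = 128
P = 35/128 = 35/128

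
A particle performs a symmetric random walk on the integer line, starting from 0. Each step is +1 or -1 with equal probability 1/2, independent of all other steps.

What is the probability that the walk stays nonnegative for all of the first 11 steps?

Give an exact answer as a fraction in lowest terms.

Answer: 231/1024

Derivation:
Let f(t,s) = #length-t paths at position s with S_1..S_t all ≥ 0.
f(t,s) = f(t-1,s-1) + f(t-1,s+1) for s ≥ 0; f(t,s) = 0 for s < 0.
t=0: f(0,0)=1
t=1: f(1,1)=1
t=2: f(2,0)=1 f(2,2)=1
t=3: f(3,1)=2 f(3,3)=1
t=4: f(4,0)=2 f(4,2)=3 f(4,4)=1
t=5: f(5,1)=5 f(5,3)=4 f(5,5)=1
t=6: f(6,0)=5 f(6,2)=9 f(6,4)=5 f(6,6)=1
t=7: f(7,1)=14 f(7,3)=14 f(7,5)=6 f(7,7)=1
t=8: f(8,0)=14 f(8,2)=28 f(8,4)=20 f(8,6)=7 f(8,8)=1
t=9: f(9,1)=42 f(9,3)=48 f(9,5)=27 f(9,7)=8 f(9,9)=1
t=10: f(10,0)=42 f(10,2)=90 f(10,4)=75 f(10,6)=35 f(10,8)=9 f(10,10)=1
t=11: f(11,1)=132 f(11,3)=165 f(11,5)=110 f(11,7)=44 f(11,9)=10 f(11,11)=1
Σ_s f(11,s) = 462
P = 462/2048 = 231/1024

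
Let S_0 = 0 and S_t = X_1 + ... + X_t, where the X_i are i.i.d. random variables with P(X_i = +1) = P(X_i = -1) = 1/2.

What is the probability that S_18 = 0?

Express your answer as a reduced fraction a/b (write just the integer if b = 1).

To return to 0 after 18 steps: need exactly 9 steps of +1 and 9 of -1.
Favorable paths: C(18,9) = 48620
Total paths: 2^18 = 262144
P = 48620/262144 = 12155/65536

Answer: 12155/65536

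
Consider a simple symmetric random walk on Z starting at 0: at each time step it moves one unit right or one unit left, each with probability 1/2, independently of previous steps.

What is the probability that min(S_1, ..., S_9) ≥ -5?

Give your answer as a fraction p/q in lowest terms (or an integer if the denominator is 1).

Let f(t,s) = #length-t paths at position s with S_1..S_t all ≥ -5.
f(t,s) = f(t-1,s-1) + f(t-1,s+1) for s ≥ -5; f(t,s) = 0 for s < -5.
t=0: f(0,0)=1
t=1: f(1,-1)=1 f(1,1)=1
t=2: f(2,-2)=1 f(2,0)=2 f(2,2)=1
t=3: f(3,-3)=1 f(3,-1)=3 f(3,1)=3 f(3,3)=1
t=4: f(4,-4)=1 f(4,-2)=4 f(4,0)=6 f(4,2)=4 f(4,4)=1
t=5: f(5,-5)=1 f(5,-3)=5 f(5,-1)=10 f(5,1)=10 f(5,3)=5 f(5,5)=1
t=6: f(6,-4)=6 f(6,-2)=15 f(6,0)=20 f(6,2)=15 f(6,4)=6 f(6,6)=1
t=7: f(7,-5)=6 f(7,-3)=21 f(7,-1)=35 f(7,1)=35 f(7,3)=21 f(7,5)=7 f(7,7)=1
t=8: f(8,-4)=27 f(8,-2)=56 f(8,0)=70 f(8,2)=56 f(8,4)=28 f(8,6)=8 f(8,8)=1
t=9: f(9,-5)=27 f(9,-3)=83 f(9,-1)=126 f(9,1)=126 f(9,3)=84 f(9,5)=36 f(9,7)=9 f(9,9)=1
Σ_s f(9,s) = 492
P = 492/512 = 123/128

Answer: 123/128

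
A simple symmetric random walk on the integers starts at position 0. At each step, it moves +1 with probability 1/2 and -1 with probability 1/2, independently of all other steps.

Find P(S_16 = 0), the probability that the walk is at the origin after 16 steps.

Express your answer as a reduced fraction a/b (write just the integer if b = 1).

To return to 0 after 16 steps: need exactly 8 steps of +1 and 8 of -1.
Favorable paths: C(16,8) = 12870
Total paths: 2^16 = 65536
P = 12870/65536 = 6435/32768

Answer: 6435/32768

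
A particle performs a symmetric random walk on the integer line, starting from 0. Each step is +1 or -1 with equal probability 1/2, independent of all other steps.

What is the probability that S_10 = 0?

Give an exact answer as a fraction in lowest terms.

Answer: 63/256

Derivation:
To return to 0 after 10 steps: need exactly 5 steps of +1 and 5 of -1.
Favorable paths: C(10,5) = 252
Total paths: 2^10 = 1024
P = 252/1024 = 63/256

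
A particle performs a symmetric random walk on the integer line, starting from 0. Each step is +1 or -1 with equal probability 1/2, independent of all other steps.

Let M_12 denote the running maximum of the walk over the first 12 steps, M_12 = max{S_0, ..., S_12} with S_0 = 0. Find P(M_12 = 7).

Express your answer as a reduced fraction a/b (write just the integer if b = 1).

Answer: 33/2048

Derivation:
Let M_12 = max(S_0,...,S_12). Use the reflection principle: for j ≥ 1, #{paths with M_12 ≥ j} = #{S_12 ≥ j} + #{S_12 ≥ j+1}.
By reflection, #{M_12 ≥ 7} = #{S_12 ≥ 7} + #{S_12 ≥ 8} = 79 + 79 = 158.
#{M_12 ≥ 8} = #{S_12 ≥ 8} + #{S_12 ≥ 9} = 79 + 13 = 92.
#{M_12 = 7} = 158 - 92 = 66.
P(M_12 = 7) = 66/4096 = 33/2048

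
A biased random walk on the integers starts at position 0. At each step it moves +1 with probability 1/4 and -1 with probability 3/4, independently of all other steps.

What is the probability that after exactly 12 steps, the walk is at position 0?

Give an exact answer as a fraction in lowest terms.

To be at 0 after 12 steps: need exactly 6 steps of +1 and 6 of -1.
Number of such sequences: C(12,6) = 924
Each has probability (1/4)^6 · (3/4)^6 = 729/16777216
P = 924 · 729/16777216 = 168399/4194304

Answer: 168399/4194304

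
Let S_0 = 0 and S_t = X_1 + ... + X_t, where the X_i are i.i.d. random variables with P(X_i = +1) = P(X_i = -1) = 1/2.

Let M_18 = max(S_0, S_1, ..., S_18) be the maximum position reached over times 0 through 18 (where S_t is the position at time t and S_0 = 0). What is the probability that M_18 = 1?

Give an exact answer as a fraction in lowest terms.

Answer: 21879/131072

Derivation:
Let M_18 = max(S_0,...,S_18). Use the reflection principle: for j ≥ 1, #{paths with M_18 ≥ j} = #{S_18 ≥ j} + #{S_18 ≥ j+1}.
By reflection, #{M_18 ≥ 1} = #{S_18 ≥ 1} + #{S_18 ≥ 2} = 106762 + 106762 = 213524.
#{M_18 ≥ 2} = #{S_18 ≥ 2} + #{S_18 ≥ 3} = 106762 + 63004 = 169766.
#{M_18 = 1} = 213524 - 169766 = 43758.
P(M_18 = 1) = 43758/262144 = 21879/131072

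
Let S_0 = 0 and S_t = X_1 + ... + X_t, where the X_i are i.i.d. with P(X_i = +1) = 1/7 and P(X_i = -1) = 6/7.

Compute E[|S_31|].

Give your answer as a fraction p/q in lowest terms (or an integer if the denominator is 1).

S_31 takes values m ≡ 1 (mod 2) with |m| ≤ 31; P(S_31=m) = C(31,(31+m)/2) · (1/7)^((31+m)/2) · (6/7)^((31-m)/2).
Distribution: P(S=-31)=1326443518324400147398656/157775382034845806615042743, P(S=-29)=6853291511342734094893056/157775382034845806615042743, P(S=-27)=17133228778356835237232640/157775382034845806615042743, P(S=-25)=27603535254019345659985920/157775382034845806615042743, P(S=-23)=4600589209003224276664320/22539340290692258087863249, P(S=-21)=4140530288102901848997888/22539340290692258087863249, P(S=-19)=2990382985852095779831808/22539340290692258087863249, P(S=-17)=12459929107717065749299200/157775382034845806615042743, P(S=-15)=6229964553858532874649600/157775382034845806615042743, P(S=-13)=2653503421087893631795200/157775382034845806615042743, P(S=-11)=972951254398894331658240/157775382034845806615042743, P(S=-9)=44225057018131560529920/22539340290692258087863249, P(S=-7)=12284738060592100147200/22539340290692258087863249, P(S=-5)=2992436194246793625600/22539340290692258087863249, P(S=-3)=4488654291370190438400/157775382034845806615042743, P(S=-1)=847856921703258193920/157775382034845806615042743, P(S=1)=141309486950543032320/157775382034845806615042743, P(S=3)=20780806904491622400/157775382034845806615042743, P(S=5)=384829757490585600/22539340290692258087863249, P(S=7)=43884095152435200/22539340290692258087863249, P(S=9)=4388409515243520/22539340290692258087863249, P(S=11)=2681805814871040/157775382034845806615042743, P(S=13)=203167107187200/157775382034845806615042743, P(S=15)=13250028729600/157775382034845806615042743, P(S=17)=736112707200/157775382034845806615042743, P(S=19)=4907418048/22539340290692258087863249, P(S=21)=188746848/22539340290692258087863249, P(S=23)=5825520/22539340290692258087863249, P(S=25)=970920/157775382034845806615042743, P(S=27)=16740/157775382034845806615042743, P(S=29)=186/157775382034845806615042743, P(S=31)=1/157775382034845806615042743
E[|S_31|] = Σ_m |m|·P(S_31=m) = 499085454888212177721848995/22539340290692258087863249

Answer: 499085454888212177721848995/22539340290692258087863249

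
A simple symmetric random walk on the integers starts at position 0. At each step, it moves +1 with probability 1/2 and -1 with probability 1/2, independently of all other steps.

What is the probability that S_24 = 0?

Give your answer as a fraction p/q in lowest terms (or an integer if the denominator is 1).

Answer: 676039/4194304

Derivation:
To return to 0 after 24 steps: need exactly 12 steps of +1 and 12 of -1.
Favorable paths: C(24,12) = 2704156
Total paths: 2^24 = 16777216
P = 2704156/16777216 = 676039/4194304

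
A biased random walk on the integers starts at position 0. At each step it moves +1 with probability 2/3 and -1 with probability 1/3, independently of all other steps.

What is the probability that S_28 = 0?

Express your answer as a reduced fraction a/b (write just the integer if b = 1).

Answer: 24343347200/847288609443

Derivation:
To be at 0 after 28 steps: need exactly 14 steps of +1 and 14 of -1.
Number of such sequences: C(28,14) = 40116600
Each has probability (2/3)^14 · (1/3)^14 = 16384/22876792454961
P = 40116600 · 16384/22876792454961 = 24343347200/847288609443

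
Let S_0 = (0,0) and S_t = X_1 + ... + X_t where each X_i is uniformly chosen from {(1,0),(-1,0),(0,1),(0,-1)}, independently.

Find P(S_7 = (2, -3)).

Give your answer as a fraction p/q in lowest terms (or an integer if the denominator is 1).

Answer: 245/16384

Derivation:
Let h be the number of horizontal steps (so 7-h are vertical). To end at (2,-3) need (h+2)/2 right-steps and ((7-h)-3)/2 up-steps.
Sum over h with 2 ≤ h ≤ 4, h ≡ 0 (mod 2), 7-h ≡ 1 (mod 2):
h=2: C(7,2)·C(2,2)·C(5,1) = 21·1·5 = 105
h=4: C(7,4)·C(4,3)·C(3,0) = 35·4·1 = 140
Total favorable: 245
Total paths: 4^7 = 16384
P = 245/16384 = 245/16384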